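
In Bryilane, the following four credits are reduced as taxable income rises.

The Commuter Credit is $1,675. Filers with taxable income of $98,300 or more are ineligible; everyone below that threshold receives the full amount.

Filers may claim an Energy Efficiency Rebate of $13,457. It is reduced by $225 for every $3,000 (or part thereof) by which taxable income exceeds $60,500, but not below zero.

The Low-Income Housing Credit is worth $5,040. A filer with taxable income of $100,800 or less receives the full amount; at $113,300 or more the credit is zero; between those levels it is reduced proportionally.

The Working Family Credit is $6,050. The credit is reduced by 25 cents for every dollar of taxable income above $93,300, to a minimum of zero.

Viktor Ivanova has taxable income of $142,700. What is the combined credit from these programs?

Commuter Credit: $142,700 meets or exceeds the $98,300 cutoff, so the credit is $0.
Energy Efficiency Rebate: income exceeds $60,500 by $82,200, which is 28 full-or-partial $3,000 increments; reduction = 28 × $225 = $6,300, leaving $7,157.
Low-Income Housing Credit: $142,700 is at or above $113,300, so the credit is $0.
Working Family Credit: 25% of the $49,400 excess over $93,300 is $12,350 ≥ base, so the credit is $0.
Total: $0 + $7,157 + $0 + $0 = $7,157.

$7,157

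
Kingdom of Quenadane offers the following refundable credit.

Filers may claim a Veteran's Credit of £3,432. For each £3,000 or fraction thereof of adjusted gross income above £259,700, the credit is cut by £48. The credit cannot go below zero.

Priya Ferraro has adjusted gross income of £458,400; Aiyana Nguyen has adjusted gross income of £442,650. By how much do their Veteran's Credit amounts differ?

Priya (£458,400): Veteran's Credit: income exceeds £259,700 by £198,700, which is 67 full-or-partial £3,000 increments; reduction = 67 × £48 = £3,216, leaving £216.
Aiyana (£442,650): Veteran's Credit: income exceeds £259,700 by £182,950, which is 61 full-or-partial £3,000 increments; reduction = 61 × £48 = £2,928, leaving £504.
Difference: |£216 − £504| = £288.

£288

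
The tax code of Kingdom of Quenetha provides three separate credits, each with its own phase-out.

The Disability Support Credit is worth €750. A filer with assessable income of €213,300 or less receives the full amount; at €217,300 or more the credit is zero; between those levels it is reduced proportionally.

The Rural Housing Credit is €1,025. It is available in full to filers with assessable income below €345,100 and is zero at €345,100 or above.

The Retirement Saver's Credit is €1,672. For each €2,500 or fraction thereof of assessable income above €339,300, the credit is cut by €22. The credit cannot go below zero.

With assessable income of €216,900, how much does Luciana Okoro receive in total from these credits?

€2,772

Disability Support Credit: €216,900 is €3,600 into a €4,000 phase-out range, leaving 400/4,000 of the credit: €750 × 400/4,000 = €75.
Rural Housing Credit: €216,900 is below the €345,100 cutoff, so the full €1,025 applies.
Retirement Saver's Credit: €216,900 is at or below the €339,300 threshold, so the full €1,672 applies.
Total: €75 + €1,025 + €1,672 = €2,772.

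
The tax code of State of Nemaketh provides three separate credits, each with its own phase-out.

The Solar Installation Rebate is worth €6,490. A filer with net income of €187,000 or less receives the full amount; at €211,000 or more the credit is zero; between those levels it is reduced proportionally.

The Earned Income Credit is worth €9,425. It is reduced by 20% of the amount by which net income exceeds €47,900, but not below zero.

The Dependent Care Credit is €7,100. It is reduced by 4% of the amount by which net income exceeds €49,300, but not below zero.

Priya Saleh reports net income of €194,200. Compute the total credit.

Solar Installation Rebate: €194,200 is €7,200 into a €24,000 phase-out range, leaving 16,800/24,000 of the credit: €6,490 × 16,800/24,000 = €4,543.
Earned Income Credit: 20% of the €146,300 excess over €47,900 is €29,260 ≥ base, so the credit is €0.
Dependent Care Credit: 4% of the €144,900 excess over €49,300 is €5,796; credit = €7,100 − €5,796 = €1,304.
Total: €4,543 + €0 + €1,304 = €5,847.

€5,847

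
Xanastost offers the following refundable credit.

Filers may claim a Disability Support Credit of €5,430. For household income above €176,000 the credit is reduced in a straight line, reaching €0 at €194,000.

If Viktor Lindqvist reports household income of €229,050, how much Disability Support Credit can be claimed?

Disability Support Credit: €229,050 is at or above €194,000, so the credit is €0.

€0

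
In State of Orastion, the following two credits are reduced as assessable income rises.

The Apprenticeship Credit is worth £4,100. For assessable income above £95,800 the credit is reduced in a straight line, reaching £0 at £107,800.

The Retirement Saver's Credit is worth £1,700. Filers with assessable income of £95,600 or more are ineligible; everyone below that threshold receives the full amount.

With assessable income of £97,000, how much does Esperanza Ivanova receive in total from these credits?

Apprenticeship Credit: £97,000 is £1,200 into a £12,000 phase-out range, leaving 10,800/12,000 of the credit: £4,100 × 10,800/12,000 = £3,690.
Retirement Saver's Credit: £97,000 meets or exceeds the £95,600 cutoff, so the credit is £0.
Total: £3,690 + £0 = £3,690.

£3,690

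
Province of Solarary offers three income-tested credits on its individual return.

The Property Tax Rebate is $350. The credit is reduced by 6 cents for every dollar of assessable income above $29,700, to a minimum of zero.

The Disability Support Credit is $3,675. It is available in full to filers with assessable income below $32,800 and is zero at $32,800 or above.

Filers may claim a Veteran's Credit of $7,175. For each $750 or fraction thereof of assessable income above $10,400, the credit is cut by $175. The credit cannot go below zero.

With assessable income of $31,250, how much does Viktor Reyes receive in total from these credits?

$6,207

Property Tax Rebate: 6% of the $1,550 excess over $29,700 is $93; credit = $350 − $93 = $257.
Disability Support Credit: $31,250 is below the $32,800 cutoff, so the full $3,675 applies.
Veteran's Credit: income exceeds $10,400 by $20,850, which is 28 full-or-partial $750 increments; reduction = 28 × $175 = $4,900, leaving $2,275.
Total: $257 + $3,675 + $2,275 = $6,207.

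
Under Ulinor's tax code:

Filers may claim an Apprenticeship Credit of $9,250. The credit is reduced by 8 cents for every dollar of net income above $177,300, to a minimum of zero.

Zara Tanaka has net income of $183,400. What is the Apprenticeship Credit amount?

Apprenticeship Credit: 8% of the $6,100 excess over $177,300 is $488; credit = $9,250 − $488 = $8,762.

$8,762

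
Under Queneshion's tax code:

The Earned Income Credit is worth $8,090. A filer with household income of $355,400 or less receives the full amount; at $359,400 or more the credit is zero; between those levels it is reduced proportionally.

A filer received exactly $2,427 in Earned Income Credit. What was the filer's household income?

$358,200

$2,427 is 2,427/8,090 of the full $8,090, so 5,663/8,090 of the $4,000 range has been used: income = $355,400 + $4,000 × 5,663/8,090 = $358,200.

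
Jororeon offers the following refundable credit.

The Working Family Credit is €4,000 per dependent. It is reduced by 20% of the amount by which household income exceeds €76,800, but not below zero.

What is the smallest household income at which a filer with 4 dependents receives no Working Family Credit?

Full credit = 4 × €4,000 = €16,000.
The credit falls by 20% of each euro above €76,800, so it reaches zero when the excess is €16,000 / 20% = €80,000: income = €76,800 + €80,000 = €156,800.

€156,800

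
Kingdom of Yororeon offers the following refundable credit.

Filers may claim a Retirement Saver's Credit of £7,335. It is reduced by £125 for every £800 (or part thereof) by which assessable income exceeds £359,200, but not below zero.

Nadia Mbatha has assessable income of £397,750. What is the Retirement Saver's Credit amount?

Retirement Saver's Credit: income exceeds £359,200 by £38,550, which is 49 full-or-partial £800 increments; reduction = 49 × £125 = £6,125, leaving £1,210.

£1,210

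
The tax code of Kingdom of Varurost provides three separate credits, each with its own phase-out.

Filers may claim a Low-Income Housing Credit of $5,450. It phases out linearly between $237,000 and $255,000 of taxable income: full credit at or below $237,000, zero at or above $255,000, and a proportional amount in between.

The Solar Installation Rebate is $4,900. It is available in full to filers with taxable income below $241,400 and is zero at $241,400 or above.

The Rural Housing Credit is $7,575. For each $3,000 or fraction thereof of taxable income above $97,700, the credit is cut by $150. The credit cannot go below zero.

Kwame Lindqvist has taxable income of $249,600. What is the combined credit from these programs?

$1,635

Low-Income Housing Credit: $249,600 is $12,600 into a $18,000 phase-out range, leaving 5,400/18,000 of the credit: $5,450 × 5,400/18,000 = $1,635.
Solar Installation Rebate: $249,600 meets or exceeds the $241,400 cutoff, so the credit is $0.
Rural Housing Credit: income exceeds $97,700 by $151,900 → 51 increments × $150 = $7,650 ≥ base, so the credit is $0.
Total: $1,635 + $0 + $0 = $1,635.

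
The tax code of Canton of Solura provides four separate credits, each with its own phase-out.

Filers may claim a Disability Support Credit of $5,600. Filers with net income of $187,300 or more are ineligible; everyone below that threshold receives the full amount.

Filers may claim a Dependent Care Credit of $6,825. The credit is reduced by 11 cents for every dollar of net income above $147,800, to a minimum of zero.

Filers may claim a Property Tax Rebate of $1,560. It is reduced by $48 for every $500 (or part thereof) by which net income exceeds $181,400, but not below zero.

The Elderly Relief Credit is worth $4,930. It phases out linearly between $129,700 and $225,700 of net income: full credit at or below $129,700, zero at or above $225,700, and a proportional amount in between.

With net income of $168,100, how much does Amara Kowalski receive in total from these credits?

$14,710

Disability Support Credit: $168,100 is below the $187,300 cutoff, so the full $5,600 applies.
Dependent Care Credit: 11% of the $20,300 excess over $147,800 is $2,233; credit = $6,825 − $2,233 = $4,592.
Property Tax Rebate: $168,100 is at or below the $181,400 threshold, so the full $1,560 applies.
Elderly Relief Credit: $168,100 is $38,400 into a $96,000 phase-out range, leaving 57,600/96,000 of the credit: $4,930 × 57,600/96,000 = $2,958.
Total: $5,600 + $4,592 + $1,560 + $2,958 = $14,710.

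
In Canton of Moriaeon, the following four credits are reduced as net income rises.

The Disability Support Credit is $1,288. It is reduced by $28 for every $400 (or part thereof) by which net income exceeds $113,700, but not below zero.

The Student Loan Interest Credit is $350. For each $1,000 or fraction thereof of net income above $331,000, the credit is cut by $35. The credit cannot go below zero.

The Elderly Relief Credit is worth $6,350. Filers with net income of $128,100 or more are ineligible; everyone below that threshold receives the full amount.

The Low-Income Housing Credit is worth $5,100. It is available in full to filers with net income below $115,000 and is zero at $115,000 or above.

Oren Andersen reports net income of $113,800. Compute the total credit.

Disability Support Credit: income exceeds $113,700 by $100, which is 1 full-or-partial $400 increment; reduction = 1 × $28 = $28, leaving $1,260.
Student Loan Interest Credit: $113,800 is at or below the $331,000 threshold, so the full $350 applies.
Elderly Relief Credit: $113,800 is below the $128,100 cutoff, so the full $6,350 applies.
Low-Income Housing Credit: $113,800 is below the $115,000 cutoff, so the full $5,100 applies.
Total: $1,260 + $350 + $6,350 + $5,100 = $13,060.

$13,060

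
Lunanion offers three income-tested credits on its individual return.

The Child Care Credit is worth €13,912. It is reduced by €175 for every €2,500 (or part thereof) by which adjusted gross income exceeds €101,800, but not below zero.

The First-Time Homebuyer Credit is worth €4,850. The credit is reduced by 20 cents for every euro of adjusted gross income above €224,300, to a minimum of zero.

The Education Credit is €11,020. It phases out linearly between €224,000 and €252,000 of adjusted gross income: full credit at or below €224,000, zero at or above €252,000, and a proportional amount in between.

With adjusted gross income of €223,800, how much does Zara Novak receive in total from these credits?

€21,207

Child Care Credit: income exceeds €101,800 by €122,000, which is 49 full-or-partial €2,500 increments; reduction = 49 × €175 = €8,575, leaving €5,337.
First-Time Homebuyer Credit: €223,800 is at or below the €224,300 threshold, so the full €4,850 applies.
Education Credit: €223,800 is at or below the €224,000 threshold, so the full €11,020 applies.
Total: €5,337 + €4,850 + €11,020 = €21,207.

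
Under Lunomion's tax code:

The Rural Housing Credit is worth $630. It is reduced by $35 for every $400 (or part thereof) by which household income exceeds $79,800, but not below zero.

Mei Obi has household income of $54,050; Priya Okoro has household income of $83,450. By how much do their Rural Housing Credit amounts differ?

Mei ($54,050): Rural Housing Credit: $54,050 is at or below the $79,800 threshold, so the full $630 applies.
Priya ($83,450): Rural Housing Credit: income exceeds $79,800 by $3,650, which is 10 full-or-partial $400 increments; reduction = 10 × $35 = $350, leaving $280.
Difference: |$630 − $280| = $350.

$350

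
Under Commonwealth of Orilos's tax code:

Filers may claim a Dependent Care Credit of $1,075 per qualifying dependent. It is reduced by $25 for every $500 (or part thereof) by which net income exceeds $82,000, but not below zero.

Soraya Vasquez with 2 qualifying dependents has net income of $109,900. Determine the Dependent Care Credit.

Dependent Care Credit: base = 2 × $1,075 = $2,150. income exceeds $82,000 by $27,900, which is 56 full-or-partial $500 increments; reduction = 56 × $25 = $1,400, leaving $750.

$750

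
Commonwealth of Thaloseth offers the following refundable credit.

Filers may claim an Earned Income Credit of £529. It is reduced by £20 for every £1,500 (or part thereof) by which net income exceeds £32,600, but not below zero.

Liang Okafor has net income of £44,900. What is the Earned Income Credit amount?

£349

Earned Income Credit: income exceeds £32,600 by £12,300, which is 9 full-or-partial £1,500 increments; reduction = 9 × £20 = £180, leaving £349.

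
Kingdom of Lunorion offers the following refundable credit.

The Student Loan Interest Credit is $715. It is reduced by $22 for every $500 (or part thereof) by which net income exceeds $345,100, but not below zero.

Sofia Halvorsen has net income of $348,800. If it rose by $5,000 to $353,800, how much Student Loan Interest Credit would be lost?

At $348,800 — income exceeds $345,100 by $3,700, which is 8 full-or-partial $500 increments; reduction = 8 × $22 = $176, leaving $539.
At $353,800 — income exceeds $345,100 by $8,700, which is 18 full-or-partial $500 increments; reduction = 18 × $22 = $396, leaving $319.
Lost: $539 − $319 = $220.

$220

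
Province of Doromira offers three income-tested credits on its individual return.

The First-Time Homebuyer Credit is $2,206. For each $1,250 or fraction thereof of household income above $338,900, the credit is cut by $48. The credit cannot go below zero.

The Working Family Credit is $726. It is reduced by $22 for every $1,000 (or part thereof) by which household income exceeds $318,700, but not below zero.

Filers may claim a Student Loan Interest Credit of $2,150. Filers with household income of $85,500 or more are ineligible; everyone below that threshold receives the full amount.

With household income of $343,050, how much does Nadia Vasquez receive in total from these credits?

First-Time Homebuyer Credit: income exceeds $338,900 by $4,150, which is 4 full-or-partial $1,250 increments; reduction = 4 × $48 = $192, leaving $2,014.
Working Family Credit: income exceeds $318,700 by $24,350, which is 25 full-or-partial $1,000 increments; reduction = 25 × $22 = $550, leaving $176.
Student Loan Interest Credit: $343,050 meets or exceeds the $85,500 cutoff, so the credit is $0.
Total: $2,014 + $176 + $0 = $2,190.

$2,190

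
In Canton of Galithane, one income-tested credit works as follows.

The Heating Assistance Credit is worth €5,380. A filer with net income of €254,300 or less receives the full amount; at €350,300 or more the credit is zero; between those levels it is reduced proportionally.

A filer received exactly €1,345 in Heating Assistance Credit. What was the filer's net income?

€1,345 is 1,345/5,380 of the full €5,380, so 4,035/5,380 of the €96,000 range has been used: income = €254,300 + €96,000 × 4,035/5,380 = €326,300.

€326,300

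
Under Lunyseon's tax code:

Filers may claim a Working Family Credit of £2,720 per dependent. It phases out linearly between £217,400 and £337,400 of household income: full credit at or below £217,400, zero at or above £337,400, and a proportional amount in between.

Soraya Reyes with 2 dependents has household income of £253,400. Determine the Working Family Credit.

£3,808

Working Family Credit: base = 2 × £2,720 = £5,440. £253,400 is £36,000 into a £120,000 phase-out range, leaving 84,000/120,000 of the credit: £5,440 × 84,000/120,000 = £3,808.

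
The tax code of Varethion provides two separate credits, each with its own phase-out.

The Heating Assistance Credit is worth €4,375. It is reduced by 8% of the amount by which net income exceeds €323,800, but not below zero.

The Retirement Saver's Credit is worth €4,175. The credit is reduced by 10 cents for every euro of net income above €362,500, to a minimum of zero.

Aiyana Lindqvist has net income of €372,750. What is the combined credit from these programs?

€3,609

Heating Assistance Credit: 8% of the €48,950 excess over €323,800 is €3,916; credit = €4,375 − €3,916 = €459.
Retirement Saver's Credit: 10% of the €10,250 excess over €362,500 is €1,025; credit = €4,175 − €1,025 = €3,150.
Total: €459 + €3,150 = €3,609.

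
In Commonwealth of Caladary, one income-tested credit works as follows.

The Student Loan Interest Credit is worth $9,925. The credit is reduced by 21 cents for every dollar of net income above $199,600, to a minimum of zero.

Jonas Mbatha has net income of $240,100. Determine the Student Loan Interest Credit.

$1,420

Student Loan Interest Credit: 21% of the $40,500 excess over $199,600 is $8,505; credit = $9,925 − $8,505 = $1,420.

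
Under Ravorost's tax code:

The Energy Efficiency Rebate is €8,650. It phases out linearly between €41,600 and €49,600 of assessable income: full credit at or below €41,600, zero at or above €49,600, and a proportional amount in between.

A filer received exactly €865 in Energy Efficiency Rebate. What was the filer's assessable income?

€865 is 865/8,650 of the full €8,650, so 7,785/8,650 of the €8,000 range has been used: income = €41,600 + €8,000 × 7,785/8,650 = €48,800.

€48,800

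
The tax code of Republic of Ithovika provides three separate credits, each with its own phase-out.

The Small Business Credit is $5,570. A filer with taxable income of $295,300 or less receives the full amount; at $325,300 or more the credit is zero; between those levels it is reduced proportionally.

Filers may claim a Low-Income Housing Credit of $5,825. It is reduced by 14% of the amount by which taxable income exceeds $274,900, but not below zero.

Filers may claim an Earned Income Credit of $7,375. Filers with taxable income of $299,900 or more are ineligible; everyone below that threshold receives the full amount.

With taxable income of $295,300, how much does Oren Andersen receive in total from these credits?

Small Business Credit: $295,300 is at or below the $295,300 threshold, so the full $5,570 applies.
Low-Income Housing Credit: 14% of the $20,400 excess over $274,900 is $2,856; credit = $5,825 − $2,856 = $2,969.
Earned Income Credit: $295,300 is below the $299,900 cutoff, so the full $7,375 applies.
Total: $5,570 + $2,969 + $7,375 = $15,914.

$15,914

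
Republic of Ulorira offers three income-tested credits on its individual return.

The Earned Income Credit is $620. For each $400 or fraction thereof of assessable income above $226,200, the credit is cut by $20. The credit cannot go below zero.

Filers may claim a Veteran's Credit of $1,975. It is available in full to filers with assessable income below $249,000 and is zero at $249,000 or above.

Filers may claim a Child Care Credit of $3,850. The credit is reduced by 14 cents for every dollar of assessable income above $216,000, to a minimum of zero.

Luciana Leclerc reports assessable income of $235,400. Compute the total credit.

$3,269

Earned Income Credit: income exceeds $226,200 by $9,200, which is 23 full-or-partial $400 increments; reduction = 23 × $20 = $460, leaving $160.
Veteran's Credit: $235,400 is below the $249,000 cutoff, so the full $1,975 applies.
Child Care Credit: 14% of the $19,400 excess over $216,000 is $2,716; credit = $3,850 − $2,716 = $1,134.
Total: $160 + $1,975 + $1,134 = $3,269.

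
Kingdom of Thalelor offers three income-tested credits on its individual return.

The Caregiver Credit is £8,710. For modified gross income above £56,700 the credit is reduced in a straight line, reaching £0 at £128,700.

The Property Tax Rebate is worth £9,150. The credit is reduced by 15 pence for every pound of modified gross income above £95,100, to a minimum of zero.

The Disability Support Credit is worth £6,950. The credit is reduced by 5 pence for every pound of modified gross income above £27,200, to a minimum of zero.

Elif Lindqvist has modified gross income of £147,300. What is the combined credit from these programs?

Caregiver Credit: £147,300 is at or above £128,700, so the credit is £0.
Property Tax Rebate: 15% of the £52,200 excess over £95,100 is £7,830; credit = £9,150 − £7,830 = £1,320.
Disability Support Credit: 5% of the £120,100 excess over £27,200 is £6,005; credit = £6,950 − £6,005 = £945.
Total: £0 + £1,320 + £945 = £2,265.

£2,265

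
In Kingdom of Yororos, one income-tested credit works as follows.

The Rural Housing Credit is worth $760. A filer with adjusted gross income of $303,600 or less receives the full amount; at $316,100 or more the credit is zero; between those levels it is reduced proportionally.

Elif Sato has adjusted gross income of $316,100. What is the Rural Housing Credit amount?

$0

Rural Housing Credit: $316,100 is at or above $316,100, so the credit is $0.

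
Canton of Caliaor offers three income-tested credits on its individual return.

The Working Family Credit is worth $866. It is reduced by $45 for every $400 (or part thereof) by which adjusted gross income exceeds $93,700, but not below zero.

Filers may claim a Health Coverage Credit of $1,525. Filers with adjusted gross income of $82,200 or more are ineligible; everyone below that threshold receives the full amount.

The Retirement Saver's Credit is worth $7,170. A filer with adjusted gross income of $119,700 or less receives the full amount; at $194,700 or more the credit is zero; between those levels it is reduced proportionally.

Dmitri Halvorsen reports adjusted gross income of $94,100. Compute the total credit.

Working Family Credit: income exceeds $93,700 by $400, which is 1 full-or-partial $400 increment; reduction = 1 × $45 = $45, leaving $821.
Health Coverage Credit: $94,100 meets or exceeds the $82,200 cutoff, so the credit is $0.
Retirement Saver's Credit: $94,100 is at or below the $119,700 threshold, so the full $7,170 applies.
Total: $821 + $0 + $7,170 = $7,991.

$7,991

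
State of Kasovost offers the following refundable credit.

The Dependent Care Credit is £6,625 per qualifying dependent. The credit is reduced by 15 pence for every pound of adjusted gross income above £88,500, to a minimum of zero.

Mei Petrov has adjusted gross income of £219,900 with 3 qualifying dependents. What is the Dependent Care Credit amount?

Dependent Care Credit: base = 3 × £6,625 = £19,875. 15% of the £131,400 excess over £88,500 is £19,710; credit = £19,875 − £19,710 = £165.

£165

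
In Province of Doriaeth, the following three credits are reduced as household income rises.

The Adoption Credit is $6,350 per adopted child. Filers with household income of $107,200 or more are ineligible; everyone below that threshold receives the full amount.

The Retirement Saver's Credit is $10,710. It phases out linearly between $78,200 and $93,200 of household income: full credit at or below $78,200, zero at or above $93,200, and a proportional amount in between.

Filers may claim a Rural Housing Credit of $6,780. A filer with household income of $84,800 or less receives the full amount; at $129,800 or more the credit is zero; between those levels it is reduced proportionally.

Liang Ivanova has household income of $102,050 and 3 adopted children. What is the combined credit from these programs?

Adoption Credit: base = 3 × $6,350 = $19,050. $102,050 is below the $107,200 cutoff, so the full $19,050 applies.
Retirement Saver's Credit: $102,050 is at or above $93,200, so the credit is $0.
Rural Housing Credit: $102,050 is $17,250 into a $45,000 phase-out range, leaving 27,750/45,000 of the credit: $6,780 × 27,750/45,000 = $4,181.
Total: $19,050 + $0 + $4,181 = $23,231.

$23,231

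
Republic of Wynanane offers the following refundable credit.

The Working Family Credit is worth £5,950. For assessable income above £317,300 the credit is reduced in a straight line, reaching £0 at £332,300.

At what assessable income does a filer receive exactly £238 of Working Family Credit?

£331,700

£238 is 238/5,950 of the full £5,950, so 5,712/5,950 of the £15,000 range has been used: income = £317,300 + £15,000 × 5,712/5,950 = £331,700.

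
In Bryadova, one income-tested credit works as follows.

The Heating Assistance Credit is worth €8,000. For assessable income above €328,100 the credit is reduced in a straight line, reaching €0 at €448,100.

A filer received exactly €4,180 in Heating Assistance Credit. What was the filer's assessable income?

€4,180 is 4,180/8,000 of the full €8,000, so 3,820/8,000 of the €120,000 range has been used: income = €328,100 + €120,000 × 3,820/8,000 = €385,400.

€385,400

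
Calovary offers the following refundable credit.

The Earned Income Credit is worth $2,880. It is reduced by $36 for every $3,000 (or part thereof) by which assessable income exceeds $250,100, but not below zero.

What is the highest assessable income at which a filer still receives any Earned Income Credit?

$487,100

After 79 increments the reduction is 79 × $36 = $2,844, leaving $36; one more increment wipes it out. Increment 79 ends at excess 79 × $3,000 = $237,000, so the highest qualifying income is $250,100 + $237,000 = $487,100.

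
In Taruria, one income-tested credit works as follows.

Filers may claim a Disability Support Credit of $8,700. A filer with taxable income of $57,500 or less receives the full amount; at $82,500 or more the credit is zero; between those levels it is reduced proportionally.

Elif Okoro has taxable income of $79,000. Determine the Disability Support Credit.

$1,218

Disability Support Credit: $79,000 is $21,500 into a $25,000 phase-out range, leaving 3,500/25,000 of the credit: $8,700 × 3,500/25,000 = $1,218.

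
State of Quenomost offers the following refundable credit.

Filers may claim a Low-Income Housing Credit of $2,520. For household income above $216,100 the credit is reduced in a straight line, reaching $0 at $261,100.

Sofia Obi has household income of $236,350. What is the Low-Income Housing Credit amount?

$1,386

Low-Income Housing Credit: $236,350 is $20,250 into a $45,000 phase-out range, leaving 24,750/45,000 of the credit: $2,520 × 24,750/45,000 = $1,386.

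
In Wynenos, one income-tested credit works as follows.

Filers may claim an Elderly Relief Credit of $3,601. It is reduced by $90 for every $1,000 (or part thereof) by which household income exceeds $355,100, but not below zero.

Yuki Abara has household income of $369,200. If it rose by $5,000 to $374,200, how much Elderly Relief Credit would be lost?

At $369,200 — income exceeds $355,100 by $14,100, which is 15 full-or-partial $1,000 increments; reduction = 15 × $90 = $1,350, leaving $2,251.
At $374,200 — income exceeds $355,100 by $19,100, which is 20 full-or-partial $1,000 increments; reduction = 20 × $90 = $1,800, leaving $1,801.
Lost: $2,251 − $1,801 = $450.

$450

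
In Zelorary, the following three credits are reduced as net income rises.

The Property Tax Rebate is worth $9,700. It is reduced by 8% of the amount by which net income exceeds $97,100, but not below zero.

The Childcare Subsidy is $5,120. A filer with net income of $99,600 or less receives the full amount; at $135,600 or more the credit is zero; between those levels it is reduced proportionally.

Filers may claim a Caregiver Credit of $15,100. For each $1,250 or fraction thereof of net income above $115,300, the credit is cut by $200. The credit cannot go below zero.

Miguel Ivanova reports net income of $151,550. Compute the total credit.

Property Tax Rebate: 8% of the $54,450 excess over $97,100 is $4,356; credit = $9,700 − $4,356 = $5,344.
Childcare Subsidy: $151,550 is at or above $135,600, so the credit is $0.
Caregiver Credit: income exceeds $115,300 by $36,250, which is 29 full-or-partial $1,250 increments; reduction = 29 × $200 = $5,800, leaving $9,300.
Total: $5,344 + $0 + $9,300 = $14,644.

$14,644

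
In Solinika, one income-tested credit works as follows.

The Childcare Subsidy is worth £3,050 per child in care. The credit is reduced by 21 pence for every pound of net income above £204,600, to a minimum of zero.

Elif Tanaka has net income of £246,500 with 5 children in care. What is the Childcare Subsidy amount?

Childcare Subsidy: base = 5 × £3,050 = £15,250. 21% of the £41,900 excess over £204,600 is £8,799; credit = £15,250 − £8,799 = £6,451.

£6,451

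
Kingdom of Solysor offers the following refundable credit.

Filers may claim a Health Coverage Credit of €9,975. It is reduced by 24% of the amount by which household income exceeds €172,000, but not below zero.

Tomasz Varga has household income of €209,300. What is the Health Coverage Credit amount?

Health Coverage Credit: 24% of the €37,300 excess over €172,000 is €8,952; credit = €9,975 − €8,952 = €1,023.

€1,023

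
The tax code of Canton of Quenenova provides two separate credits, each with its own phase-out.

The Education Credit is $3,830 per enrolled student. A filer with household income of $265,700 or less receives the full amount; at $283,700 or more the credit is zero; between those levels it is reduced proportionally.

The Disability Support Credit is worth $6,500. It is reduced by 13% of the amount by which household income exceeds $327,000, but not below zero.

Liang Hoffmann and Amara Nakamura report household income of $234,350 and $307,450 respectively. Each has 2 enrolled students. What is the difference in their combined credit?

$7,660

Liang ($234,350): Education Credit: base = 2 × $3,830 = $7,660. $234,350 is at or below the $265,700 threshold, so the full $7,660 applies. Disability Support Credit: $234,350 is at or below the $327,000 threshold, so the full $6,500 applies. total $7,660 + $6,500 = $14,160
Amara ($307,450): Education Credit: base = 2 × $3,830 = $7,660. $307,450 is at or above $283,700, so the credit is $0. Disability Support Credit: $307,450 is at or below the $327,000 threshold, so the full $6,500 applies. total $0 + $6,500 = $6,500
Difference: |$14,160 − $6,500| = $7,660.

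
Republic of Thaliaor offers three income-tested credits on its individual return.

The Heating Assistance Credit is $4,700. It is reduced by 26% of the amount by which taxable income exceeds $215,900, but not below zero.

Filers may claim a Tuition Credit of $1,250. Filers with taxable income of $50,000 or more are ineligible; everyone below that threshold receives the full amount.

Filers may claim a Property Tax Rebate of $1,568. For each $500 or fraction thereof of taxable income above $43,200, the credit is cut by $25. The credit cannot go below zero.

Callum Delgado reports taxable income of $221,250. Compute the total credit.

Heating Assistance Credit: 26% of the $5,350 excess over $215,900 is $1,391; credit = $4,700 − $1,391 = $3,309.
Tuition Credit: $221,250 meets or exceeds the $50,000 cutoff, so the credit is $0.
Property Tax Rebate: income exceeds $43,200 by $178,050 → 357 increments × $25 = $8,925 ≥ base, so the credit is $0.
Total: $3,309 + $0 + $0 = $3,309.

$3,309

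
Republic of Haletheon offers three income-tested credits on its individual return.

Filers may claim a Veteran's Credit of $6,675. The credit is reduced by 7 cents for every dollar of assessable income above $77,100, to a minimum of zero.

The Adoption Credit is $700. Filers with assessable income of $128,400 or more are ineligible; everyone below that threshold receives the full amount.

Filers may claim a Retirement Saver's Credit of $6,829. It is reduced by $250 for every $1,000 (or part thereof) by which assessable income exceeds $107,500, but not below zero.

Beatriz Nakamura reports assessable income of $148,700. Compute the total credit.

$1,663

Veteran's Credit: 7% of the $71,600 excess over $77,100 is $5,012; credit = $6,675 − $5,012 = $1,663.
Adoption Credit: $148,700 meets or exceeds the $128,400 cutoff, so the credit is $0.
Retirement Saver's Credit: income exceeds $107,500 by $41,200 → 42 increments × $250 = $10,500 ≥ base, so the credit is $0.
Total: $1,663 + $0 + $0 = $1,663.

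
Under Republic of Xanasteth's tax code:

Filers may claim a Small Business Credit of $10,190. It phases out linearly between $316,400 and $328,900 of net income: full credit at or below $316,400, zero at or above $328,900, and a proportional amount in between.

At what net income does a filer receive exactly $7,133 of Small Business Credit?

$7,133 is 7,133/10,190 of the full $10,190, so 3,057/10,190 of the $12,500 range has been used: income = $316,400 + $12,500 × 3,057/10,190 = $320,150.

$320,150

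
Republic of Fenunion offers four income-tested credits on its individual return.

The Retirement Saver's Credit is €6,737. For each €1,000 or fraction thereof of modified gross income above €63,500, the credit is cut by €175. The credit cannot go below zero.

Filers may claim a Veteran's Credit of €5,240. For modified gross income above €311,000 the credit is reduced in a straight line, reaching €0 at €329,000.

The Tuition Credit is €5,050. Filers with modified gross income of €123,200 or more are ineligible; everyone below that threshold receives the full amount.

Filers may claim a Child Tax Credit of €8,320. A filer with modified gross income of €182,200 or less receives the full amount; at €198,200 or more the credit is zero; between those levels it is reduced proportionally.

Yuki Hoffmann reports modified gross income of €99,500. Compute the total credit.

€19,047

Retirement Saver's Credit: income exceeds €63,500 by €36,000, which is 36 full-or-partial €1,000 increments; reduction = 36 × €175 = €6,300, leaving €437.
Veteran's Credit: €99,500 is at or below the €311,000 threshold, so the full €5,240 applies.
Tuition Credit: €99,500 is below the €123,200 cutoff, so the full €5,050 applies.
Child Tax Credit: €99,500 is at or below the €182,200 threshold, so the full €8,320 applies.
Total: €437 + €5,240 + €5,050 + €8,320 = €19,047.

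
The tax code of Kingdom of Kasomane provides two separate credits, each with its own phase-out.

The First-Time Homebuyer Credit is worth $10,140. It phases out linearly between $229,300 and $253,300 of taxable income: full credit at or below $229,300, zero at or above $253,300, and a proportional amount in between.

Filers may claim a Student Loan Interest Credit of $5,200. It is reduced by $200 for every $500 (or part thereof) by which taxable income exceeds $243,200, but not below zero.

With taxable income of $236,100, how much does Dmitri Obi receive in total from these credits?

$12,467

First-Time Homebuyer Credit: $236,100 is $6,800 into a $24,000 phase-out range, leaving 17,200/24,000 of the credit: $10,140 × 17,200/24,000 = $7,267.
Student Loan Interest Credit: $236,100 is at or below the $243,200 threshold, so the full $5,200 applies.
Total: $7,267 + $5,200 = $12,467.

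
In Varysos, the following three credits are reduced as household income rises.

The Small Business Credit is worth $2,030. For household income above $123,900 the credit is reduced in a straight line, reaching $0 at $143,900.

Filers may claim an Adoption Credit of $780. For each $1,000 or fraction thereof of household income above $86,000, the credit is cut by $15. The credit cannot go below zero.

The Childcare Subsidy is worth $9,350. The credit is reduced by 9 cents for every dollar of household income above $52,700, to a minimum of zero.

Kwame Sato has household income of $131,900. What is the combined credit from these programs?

Small Business Credit: $131,900 is $8,000 into a $20,000 phase-out range, leaving 12,000/20,000 of the credit: $2,030 × 12,000/20,000 = $1,218.
Adoption Credit: income exceeds $86,000 by $45,900, which is 46 full-or-partial $1,000 increments; reduction = 46 × $15 = $690, leaving $90.
Childcare Subsidy: 9% of the $79,200 excess over $52,700 is $7,128; credit = $9,350 − $7,128 = $2,222.
Total: $1,218 + $90 + $2,222 = $3,530.

$3,530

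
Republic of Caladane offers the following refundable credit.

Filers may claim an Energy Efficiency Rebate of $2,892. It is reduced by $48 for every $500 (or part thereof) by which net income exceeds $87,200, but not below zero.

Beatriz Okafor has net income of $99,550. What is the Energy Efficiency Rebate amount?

$1,692

Energy Efficiency Rebate: income exceeds $87,200 by $12,350, which is 25 full-or-partial $500 increments; reduction = 25 × $48 = $1,200, leaving $1,692.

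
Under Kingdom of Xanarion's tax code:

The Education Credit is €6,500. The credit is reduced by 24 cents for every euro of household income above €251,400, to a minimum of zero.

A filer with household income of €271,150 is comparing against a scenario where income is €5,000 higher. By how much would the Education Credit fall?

At €271,150 — 24% of the €19,750 excess over €251,400 is €4,740; credit = €6,500 − €4,740 = €1,760.
At €276,150 — 24% of the €24,750 excess over €251,400 is €5,940; credit = €6,500 − €5,940 = €560.
Lost: €1,760 − €560 = €1,200.

€1,200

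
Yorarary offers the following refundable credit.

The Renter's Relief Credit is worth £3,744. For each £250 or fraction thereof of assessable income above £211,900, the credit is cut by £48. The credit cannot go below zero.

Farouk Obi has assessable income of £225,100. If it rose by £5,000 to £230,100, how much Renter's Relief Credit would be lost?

At £225,100 — income exceeds £211,900 by £13,200, which is 53 full-or-partial £250 increments; reduction = 53 × £48 = £2,544, leaving £1,200.
At £230,100 — income exceeds £211,900 by £18,200, which is 73 full-or-partial £250 increments; reduction = 73 × £48 = £3,504, leaving £240.
Lost: £1,200 − £240 = £960.

£960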